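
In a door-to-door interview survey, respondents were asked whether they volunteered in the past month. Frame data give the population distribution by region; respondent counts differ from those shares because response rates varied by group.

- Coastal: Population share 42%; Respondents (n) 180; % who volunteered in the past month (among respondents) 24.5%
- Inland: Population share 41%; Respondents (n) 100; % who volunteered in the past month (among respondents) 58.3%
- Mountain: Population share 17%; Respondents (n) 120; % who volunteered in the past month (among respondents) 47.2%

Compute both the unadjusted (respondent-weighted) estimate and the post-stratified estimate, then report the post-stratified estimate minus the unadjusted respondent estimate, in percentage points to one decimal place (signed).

+2.5 percentage points

Unadjusted (pooled respondent) estimate weights by respondent counts:
  (180/400)×24.5 + (100/400)×58.3 + (120/400)×47.2 = 39.76%
Reweighting by population region shares:
  0.42×24.5 + 0.41×58.3 + 0.17×47.2 = 42.217%
Difference = 42.217 − 39.76 = 2.457 pp.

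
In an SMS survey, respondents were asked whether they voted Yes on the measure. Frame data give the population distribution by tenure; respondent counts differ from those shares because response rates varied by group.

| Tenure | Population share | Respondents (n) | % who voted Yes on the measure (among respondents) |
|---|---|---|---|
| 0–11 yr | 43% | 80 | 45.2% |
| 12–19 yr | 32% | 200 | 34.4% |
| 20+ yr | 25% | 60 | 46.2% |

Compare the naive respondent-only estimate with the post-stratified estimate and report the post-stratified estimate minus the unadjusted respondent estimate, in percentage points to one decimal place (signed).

+3.0 percentage points

Unadjusted (pooled respondent) estimate weights by respondent counts:
  (80/340)×45.2 + (200/340)×34.4 + (60/340)×46.2 = 39.0235%
Post-stratified estimate weights by population shares:
  0.43×45.2 + 0.32×34.4 + 0.25×46.2 = 41.994%
Difference = 41.994 − 39.0235 = 2.9705 pp.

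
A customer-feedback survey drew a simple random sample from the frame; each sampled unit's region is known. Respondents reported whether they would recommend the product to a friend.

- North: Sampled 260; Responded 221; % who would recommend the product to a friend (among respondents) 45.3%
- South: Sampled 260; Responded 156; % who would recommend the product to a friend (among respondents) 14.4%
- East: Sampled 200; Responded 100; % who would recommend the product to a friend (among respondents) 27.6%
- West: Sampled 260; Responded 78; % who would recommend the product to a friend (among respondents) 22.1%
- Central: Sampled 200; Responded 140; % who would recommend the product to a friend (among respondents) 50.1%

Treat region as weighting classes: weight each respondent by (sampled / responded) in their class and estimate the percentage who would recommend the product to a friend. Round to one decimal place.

Class response rates: North 221/260 = 85%, South 156/260 = 60%, East 100/200 = 50%, West 78/260 = 30%, Central 140/200 = 70%.
With weight = n_sampled/n_responded per class, the weighted class total is n_sampled:
  North: 260 × 45.3 = 11,778
  South: 260 × 14.4 = 3744
  East: 200 × 27.6 = 5520
  West: 260 × 22.1 = 5746
  Central: 200 × 50.1 = 10,020
Adjusted estimate = 36,808 / 1,180 = 31.1932 → 31.2%.

31.2%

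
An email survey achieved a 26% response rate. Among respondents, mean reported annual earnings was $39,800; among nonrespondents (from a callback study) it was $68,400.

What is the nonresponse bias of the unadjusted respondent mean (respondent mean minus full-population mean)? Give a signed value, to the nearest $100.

-$21,200

Nonresponse fraction = 1 − 0.26 = 0.74.
Bias = (nonresponse fraction) × (respondent mean − nonrespondent mean)
     = 0.74 × (39,800 − 68,400) = 0.74 × -28,600 = -21,164.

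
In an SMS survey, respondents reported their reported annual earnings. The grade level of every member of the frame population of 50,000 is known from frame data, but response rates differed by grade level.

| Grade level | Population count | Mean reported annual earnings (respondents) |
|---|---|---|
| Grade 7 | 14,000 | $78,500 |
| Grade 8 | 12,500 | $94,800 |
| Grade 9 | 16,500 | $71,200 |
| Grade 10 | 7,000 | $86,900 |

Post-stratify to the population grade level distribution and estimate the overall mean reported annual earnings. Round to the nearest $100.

$81,300

Each cell contributes population-share × respondent value:
  Grade 7: (14,000/50,000) × 78,500 = 21,980
  Grade 8: (12,500/50,000) × 94,800 = 23,700
  Grade 9: (16,500/50,000) × 71,200 = 23,496
  Grade 10: (7,000/50,000) × 86,900 = 12,166
Post-stratified estimate = 81,342 → $81,300.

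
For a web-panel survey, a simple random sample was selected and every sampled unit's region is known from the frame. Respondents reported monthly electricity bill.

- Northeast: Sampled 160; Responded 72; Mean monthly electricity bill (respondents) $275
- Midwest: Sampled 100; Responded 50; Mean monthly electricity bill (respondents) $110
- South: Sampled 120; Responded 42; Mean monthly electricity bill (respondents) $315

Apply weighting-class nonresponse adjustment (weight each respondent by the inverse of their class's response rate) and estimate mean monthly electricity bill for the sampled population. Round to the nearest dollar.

Class response rates: Northeast 72/160 = 45%, Midwest 50/100 = 50%, South 42/120 = 35%.
With weight = n_sampled/n_responded per class, the weighted class total is n_sampled:
  Northeast: 160 × 275 = 44,000
  Midwest: 100 × 110 = 11,000
  South: 120 × 315 = 37,800
Adjusted estimate = 92,800 / 380 = 244.211 → $244.

$244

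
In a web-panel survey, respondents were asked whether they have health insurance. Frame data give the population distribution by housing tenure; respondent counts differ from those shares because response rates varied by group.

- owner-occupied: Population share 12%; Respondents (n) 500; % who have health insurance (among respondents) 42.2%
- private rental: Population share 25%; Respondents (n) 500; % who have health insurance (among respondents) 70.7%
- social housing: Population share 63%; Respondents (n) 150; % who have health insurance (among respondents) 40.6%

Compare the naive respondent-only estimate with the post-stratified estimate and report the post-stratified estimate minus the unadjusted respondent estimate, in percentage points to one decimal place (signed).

-6.1 percentage points

Unadjusted (pooled respondent) estimate weights by respondent counts:
  (500/1150)×42.2 + (500/1150)×70.7 + (150/1150)×40.6 = 54.3826%
Post-stratifying to population shares instead:
  0.12×42.2 + 0.25×70.7 + 0.63×40.6 = 48.317%
Difference = 48.317 − 54.3826 = -6.0656 pp.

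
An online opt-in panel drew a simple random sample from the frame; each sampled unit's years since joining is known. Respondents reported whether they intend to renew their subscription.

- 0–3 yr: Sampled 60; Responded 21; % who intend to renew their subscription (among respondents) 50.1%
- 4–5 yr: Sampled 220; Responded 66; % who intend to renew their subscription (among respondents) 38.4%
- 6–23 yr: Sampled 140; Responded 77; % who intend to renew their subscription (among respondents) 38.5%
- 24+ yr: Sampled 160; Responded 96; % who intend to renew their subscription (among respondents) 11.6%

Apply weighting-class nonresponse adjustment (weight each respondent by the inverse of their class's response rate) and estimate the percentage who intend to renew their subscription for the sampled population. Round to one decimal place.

32.2%

Class response rates: 0–3 yr 21/60 = 35%, 4–5 yr 66/220 = 30%, 6–23 yr 77/140 = 55%, 24+ yr 96/160 = 60%.
With weight = n_sampled/n_responded per class, the weighted class total is n_sampled:
  0–3 yr: 60 × 50.1 = 3006
  4–5 yr: 220 × 38.4 = 8448
  6–23 yr: 140 × 38.5 = 5390
  24+ yr: 160 × 11.6 = 1856
Adjusted estimate = 18,700 / 580 = 32.2414 → 32.2%.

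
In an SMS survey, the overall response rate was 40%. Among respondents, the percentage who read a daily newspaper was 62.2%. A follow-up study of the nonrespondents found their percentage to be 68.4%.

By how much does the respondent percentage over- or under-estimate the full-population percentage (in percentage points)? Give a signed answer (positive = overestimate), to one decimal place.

Nonresponse fraction = 1 − 0.4 = 0.6.
Bias = (nonresponse fraction) × (respondent percentage − nonrespondent percentage)
     = 0.6 × (62.2 − 68.4) = 0.6 × -6.2 = -3.72.

-3.7 percentage points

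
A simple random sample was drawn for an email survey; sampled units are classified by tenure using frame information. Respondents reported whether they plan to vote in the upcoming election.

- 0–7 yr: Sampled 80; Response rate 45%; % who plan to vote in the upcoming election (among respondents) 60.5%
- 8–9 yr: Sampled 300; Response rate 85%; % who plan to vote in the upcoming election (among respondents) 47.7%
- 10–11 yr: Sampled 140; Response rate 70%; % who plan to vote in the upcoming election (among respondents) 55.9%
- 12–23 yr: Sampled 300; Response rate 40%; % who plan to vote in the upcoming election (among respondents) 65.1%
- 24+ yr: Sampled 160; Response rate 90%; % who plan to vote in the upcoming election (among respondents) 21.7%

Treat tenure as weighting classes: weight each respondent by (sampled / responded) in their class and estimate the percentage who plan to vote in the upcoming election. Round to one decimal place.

Inverse-response-rate weighting restores each class to its sampled count, so class totals weight by n_sampled:
  0–7 yr: 80 × 60.5 = 4840
  8–9 yr: 300 × 47.7 = 14,310
  10–11 yr: 140 × 55.9 = 7826
  12–23 yr: 300 × 65.1 = 19,530
  24+ yr: 160 × 21.7 = 3472
Adjusted estimate = 49,978 / 980 = 50.998 → 51.0%.

51.0%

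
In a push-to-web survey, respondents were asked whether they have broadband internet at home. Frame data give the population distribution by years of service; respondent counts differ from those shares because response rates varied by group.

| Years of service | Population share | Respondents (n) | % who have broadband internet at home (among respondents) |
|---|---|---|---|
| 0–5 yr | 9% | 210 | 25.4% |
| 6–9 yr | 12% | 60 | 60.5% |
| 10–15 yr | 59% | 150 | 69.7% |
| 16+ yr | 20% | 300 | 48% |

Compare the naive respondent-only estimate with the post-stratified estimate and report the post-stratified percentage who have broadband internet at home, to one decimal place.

60.3%

Naive respondent-only estimate (weights = respondent counts):
  (210/720)×25.4 + (60/720)×60.5 + (150/720)×69.7 + (300/720)×48 = 46.9708%
Reweighting by population years of service shares:
  0.09×25.4 + 0.12×60.5 + 0.59×69.7 + 0.2×48 = 60.269%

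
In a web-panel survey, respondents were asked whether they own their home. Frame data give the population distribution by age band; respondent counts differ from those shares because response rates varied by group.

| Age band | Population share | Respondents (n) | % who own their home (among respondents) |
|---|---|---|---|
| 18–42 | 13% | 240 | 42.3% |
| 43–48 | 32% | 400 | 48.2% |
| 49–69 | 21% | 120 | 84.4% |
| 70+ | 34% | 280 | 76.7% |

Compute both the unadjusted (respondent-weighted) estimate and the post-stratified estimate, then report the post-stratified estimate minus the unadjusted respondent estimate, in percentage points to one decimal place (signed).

Naive respondent-only estimate (weights = respondent counts):
  (240/1040)×42.3 + (400/1040)×48.2 + (120/1040)×84.4 + (280/1040)×76.7 = 58.6885%
Post-stratifying to population shares instead:
  0.13×42.3 + 0.32×48.2 + 0.21×84.4 + 0.34×76.7 = 64.725%
Difference = 64.725 − 58.6885 = 6.0365 pp.

+6.0 percentage points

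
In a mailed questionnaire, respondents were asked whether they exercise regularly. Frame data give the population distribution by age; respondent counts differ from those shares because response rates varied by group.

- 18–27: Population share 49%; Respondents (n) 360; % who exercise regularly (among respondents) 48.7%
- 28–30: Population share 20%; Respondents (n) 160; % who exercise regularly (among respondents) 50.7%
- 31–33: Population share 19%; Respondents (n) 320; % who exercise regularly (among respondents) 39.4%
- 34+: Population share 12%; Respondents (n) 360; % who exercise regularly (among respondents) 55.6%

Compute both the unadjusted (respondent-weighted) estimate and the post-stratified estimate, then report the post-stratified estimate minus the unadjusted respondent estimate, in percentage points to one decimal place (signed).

Without adjustment, the pooled respondent share is:
  (360/1200)×48.7 + (160/1200)×50.7 + (320/1200)×39.4 + (360/1200)×55.6 = 48.5567%
Post-stratified estimate weights by population shares:
  0.49×48.7 + 0.2×50.7 + 0.19×39.4 + 0.12×55.6 = 48.161%
Difference = 48.161 − 48.5567 = -0.3957 pp.

-0.4 percentage points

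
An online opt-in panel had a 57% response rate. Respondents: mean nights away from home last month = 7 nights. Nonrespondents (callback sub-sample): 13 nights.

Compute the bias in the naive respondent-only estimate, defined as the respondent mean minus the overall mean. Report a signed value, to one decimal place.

-2.6

Nonresponse fraction = 1 − 0.57 = 0.43.
Bias = (nonresponse fraction) × (respondent mean − nonrespondent mean)
     = 0.43 × (7 − 13) = 0.43 × -6 = -2.58.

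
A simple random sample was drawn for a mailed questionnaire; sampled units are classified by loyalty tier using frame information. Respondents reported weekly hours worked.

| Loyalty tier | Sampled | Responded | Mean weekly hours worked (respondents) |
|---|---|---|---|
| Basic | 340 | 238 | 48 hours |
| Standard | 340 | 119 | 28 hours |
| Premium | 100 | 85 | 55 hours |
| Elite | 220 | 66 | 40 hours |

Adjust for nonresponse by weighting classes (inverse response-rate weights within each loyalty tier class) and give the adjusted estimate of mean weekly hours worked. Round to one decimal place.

Response rates by class: Basic 238/340 = 70%, Standard 119/340 = 35%, Premium 85/100 = 85%, Elite 66/220 = 30%.
Inverse-response-rate weighting restores each class to its sampled count, so class totals weight by n_sampled:
  Basic: 340 × 48 = 16,320
  Standard: 340 × 28 = 9520
  Premium: 100 × 55 = 5500
  Elite: 220 × 40 = 8800
Adjusted estimate = 40,140 / 1,000 = 40.14 → 40.1.

40.1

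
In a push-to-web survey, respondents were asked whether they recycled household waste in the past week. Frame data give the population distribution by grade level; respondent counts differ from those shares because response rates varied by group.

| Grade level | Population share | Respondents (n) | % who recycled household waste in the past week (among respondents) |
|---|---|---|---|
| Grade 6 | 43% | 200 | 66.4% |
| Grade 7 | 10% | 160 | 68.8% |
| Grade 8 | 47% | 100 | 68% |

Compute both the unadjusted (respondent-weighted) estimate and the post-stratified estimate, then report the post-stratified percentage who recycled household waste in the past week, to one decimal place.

67.4%

Without adjustment, the pooled respondent share is:
  (200/460)×66.4 + (160/460)×68.8 + (100/460)×68 = 67.5826%
Post-stratified estimate weights by population shares:
  0.43×66.4 + 0.1×68.8 + 0.47×68 = 67.392%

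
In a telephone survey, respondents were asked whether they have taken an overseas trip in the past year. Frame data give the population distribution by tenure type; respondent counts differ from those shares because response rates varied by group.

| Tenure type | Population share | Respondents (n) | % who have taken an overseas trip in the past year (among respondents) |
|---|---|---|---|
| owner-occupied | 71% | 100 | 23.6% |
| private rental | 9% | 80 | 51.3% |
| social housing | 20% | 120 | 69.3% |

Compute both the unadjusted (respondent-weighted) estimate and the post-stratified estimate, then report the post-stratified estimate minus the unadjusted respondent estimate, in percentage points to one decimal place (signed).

-14.0 percentage points

Unadjusted (pooled respondent) estimate weights by respondent counts:
  (100/300)×23.6 + (80/300)×51.3 + (120/300)×69.3 = 49.2667%
Post-stratified estimate weights by population shares:
  0.71×23.6 + 0.09×51.3 + 0.2×69.3 = 35.233%
Difference = 35.233 − 49.2667 = -14.0337 pp.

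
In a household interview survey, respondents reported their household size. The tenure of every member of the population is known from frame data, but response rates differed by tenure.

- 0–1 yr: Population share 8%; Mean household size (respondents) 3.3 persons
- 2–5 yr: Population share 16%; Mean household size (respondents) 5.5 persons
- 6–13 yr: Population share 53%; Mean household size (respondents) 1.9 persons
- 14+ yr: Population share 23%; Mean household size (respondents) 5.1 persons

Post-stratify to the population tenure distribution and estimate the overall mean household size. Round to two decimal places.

Weight each group's respondent value by its population share:
  0–1 yr: 0.08 × 3.3 = 0.264
  2–5 yr: 0.16 × 5.5 = 0.88
  6–13 yr: 0.53 × 1.9 = 1.007
  14+ yr: 0.23 × 5.1 = 1.173
Post-stratified estimate = 3.324 → 3.32.

3.32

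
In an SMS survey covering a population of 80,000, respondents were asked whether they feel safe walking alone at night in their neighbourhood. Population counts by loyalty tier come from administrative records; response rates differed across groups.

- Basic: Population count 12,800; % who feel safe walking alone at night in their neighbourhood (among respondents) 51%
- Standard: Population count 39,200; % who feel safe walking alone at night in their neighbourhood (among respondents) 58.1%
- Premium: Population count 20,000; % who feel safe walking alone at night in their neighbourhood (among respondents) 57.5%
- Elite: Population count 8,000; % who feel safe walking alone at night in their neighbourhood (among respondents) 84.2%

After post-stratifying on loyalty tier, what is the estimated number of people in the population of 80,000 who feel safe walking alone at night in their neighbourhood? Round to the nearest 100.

47,500

Each cell contributes its population count × the respondent rate:
  Basic: 12,800 × 51% = 6528
  Standard: 39,200 × 58.1% = 22775.2
  Premium: 20,000 × 57.5% = 11,500
  Elite: 8,000 × 84.2% = 6736
Estimated total = 47539.2 → 47,500.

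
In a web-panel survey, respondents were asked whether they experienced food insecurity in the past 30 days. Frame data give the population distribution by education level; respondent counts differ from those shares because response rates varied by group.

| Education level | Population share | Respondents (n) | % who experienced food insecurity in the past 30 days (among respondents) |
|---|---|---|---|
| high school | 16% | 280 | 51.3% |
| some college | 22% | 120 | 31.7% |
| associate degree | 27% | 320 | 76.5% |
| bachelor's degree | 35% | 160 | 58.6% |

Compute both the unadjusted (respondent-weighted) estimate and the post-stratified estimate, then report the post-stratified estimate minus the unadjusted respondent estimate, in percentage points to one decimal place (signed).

Unadjusted (pooled respondent) estimate weights by respondent counts:
  (280/880)×51.3 + (120/880)×31.7 + (320/880)×76.5 + (160/880)×58.6 = 59.1182%
Post-stratified estimate weights by population shares:
  0.16×51.3 + 0.22×31.7 + 0.27×76.5 + 0.35×58.6 = 56.347%
Difference = 56.347 − 59.1182 = -2.7712 pp.

-2.8 percentage points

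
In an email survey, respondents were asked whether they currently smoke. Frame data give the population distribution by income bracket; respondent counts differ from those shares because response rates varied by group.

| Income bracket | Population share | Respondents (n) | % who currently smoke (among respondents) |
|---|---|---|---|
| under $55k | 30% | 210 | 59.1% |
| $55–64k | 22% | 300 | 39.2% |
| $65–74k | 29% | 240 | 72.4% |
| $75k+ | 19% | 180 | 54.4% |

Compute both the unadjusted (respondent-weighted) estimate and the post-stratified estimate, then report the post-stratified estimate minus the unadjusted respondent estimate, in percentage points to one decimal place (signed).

+2.5 percentage points

Naive respondent-only estimate (weights = respondent counts):
  (210/930)×59.1 + (300/930)×39.2 + (240/930)×72.4 + (180/930)×54.4 = 55.2032%
Reweighting by population income bracket shares:
  0.3×59.1 + 0.22×39.2 + 0.29×72.4 + 0.19×54.4 = 57.686%
Difference = 57.686 − 55.2032 = 2.4828 pp.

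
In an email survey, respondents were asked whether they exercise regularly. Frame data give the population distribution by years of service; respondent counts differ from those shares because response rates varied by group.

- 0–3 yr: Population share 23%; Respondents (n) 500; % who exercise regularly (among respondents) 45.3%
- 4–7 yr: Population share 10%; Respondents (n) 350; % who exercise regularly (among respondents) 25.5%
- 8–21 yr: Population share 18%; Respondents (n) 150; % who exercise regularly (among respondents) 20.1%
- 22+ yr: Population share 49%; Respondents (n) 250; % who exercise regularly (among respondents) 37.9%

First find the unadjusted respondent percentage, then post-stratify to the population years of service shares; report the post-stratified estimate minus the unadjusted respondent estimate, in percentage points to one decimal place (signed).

Naive respondent-only estimate (weights = respondent counts):
  (500/1250)×45.3 + (350/1250)×25.5 + (150/1250)×20.1 + (250/1250)×37.9 = 35.252%
Post-stratified estimate weights by population shares:
  0.23×45.3 + 0.1×25.5 + 0.18×20.1 + 0.49×37.9 = 35.158%
Difference = 35.158 − 35.252 = -0.094 pp.

-0.1 percentage points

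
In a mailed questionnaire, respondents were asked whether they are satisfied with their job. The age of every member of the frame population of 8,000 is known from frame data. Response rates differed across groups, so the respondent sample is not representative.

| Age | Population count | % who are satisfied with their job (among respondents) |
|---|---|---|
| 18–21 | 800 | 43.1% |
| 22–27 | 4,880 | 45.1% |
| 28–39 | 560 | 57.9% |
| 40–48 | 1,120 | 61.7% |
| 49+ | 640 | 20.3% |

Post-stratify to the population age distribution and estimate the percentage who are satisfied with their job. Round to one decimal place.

Reweight to the known age distribution:
  18–21: (800/8,000) × 43.1 = 4.31
  22–27: (4,880/8,000) × 45.1 = 27.511
  28–39: (560/8,000) × 57.9 = 4.053
  40–48: (1,120/8,000) × 61.7 = 8.638
  49+: (640/8,000) × 20.3 = 1.624
Post-stratified estimate = 46.136 → 46.1%.

46.1%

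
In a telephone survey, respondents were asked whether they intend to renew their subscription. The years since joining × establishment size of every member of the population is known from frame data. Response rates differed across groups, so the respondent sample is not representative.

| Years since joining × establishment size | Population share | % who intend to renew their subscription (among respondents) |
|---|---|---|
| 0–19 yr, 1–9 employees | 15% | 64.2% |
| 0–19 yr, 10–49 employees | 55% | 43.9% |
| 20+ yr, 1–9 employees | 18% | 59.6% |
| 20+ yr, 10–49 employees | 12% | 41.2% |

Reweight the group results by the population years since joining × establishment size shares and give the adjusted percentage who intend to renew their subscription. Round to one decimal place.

49.4%

Each cell contributes population-share × respondent value:
  0–19 yr, 1–9 employees: 0.15 × 64.2 = 9.63
  0–19 yr, 10–49 employees: 0.55 × 43.9 = 24.145
  20+ yr, 1–9 employees: 0.18 × 59.6 = 10.728
  20+ yr, 10–49 employees: 0.12 × 41.2 = 4.944
Post-stratified estimate = 49.447 → 49.4%.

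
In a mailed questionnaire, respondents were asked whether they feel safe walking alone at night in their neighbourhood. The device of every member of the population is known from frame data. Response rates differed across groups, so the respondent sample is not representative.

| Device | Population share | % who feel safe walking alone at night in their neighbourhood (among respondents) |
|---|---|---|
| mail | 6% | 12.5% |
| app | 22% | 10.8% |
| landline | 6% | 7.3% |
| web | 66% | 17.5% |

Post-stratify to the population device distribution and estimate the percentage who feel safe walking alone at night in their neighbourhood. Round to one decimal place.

15.1%

Post-stratification weights by population share, not respondent share:
  mail: 0.06 × 12.5 = 0.75
  app: 0.22 × 10.8 = 2.376
  landline: 0.06 × 7.3 = 0.438
  web: 0.66 × 17.5 = 11.55
Post-stratified estimate = 15.114 → 15.1%.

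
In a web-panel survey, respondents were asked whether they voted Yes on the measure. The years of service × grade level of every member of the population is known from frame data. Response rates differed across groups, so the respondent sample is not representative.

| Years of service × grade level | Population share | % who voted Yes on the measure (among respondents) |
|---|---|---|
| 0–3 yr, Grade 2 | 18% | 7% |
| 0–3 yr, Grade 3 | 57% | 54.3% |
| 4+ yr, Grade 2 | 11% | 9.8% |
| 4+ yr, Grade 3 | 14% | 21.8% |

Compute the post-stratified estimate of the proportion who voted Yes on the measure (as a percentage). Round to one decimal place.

Reweight to the known years of service × grade level distribution:
  0–3 yr, Grade 2: 0.18 × 7 = 1.26
  0–3 yr, Grade 3: 0.57 × 54.3 = 30.951
  4+ yr, Grade 2: 0.11 × 9.8 = 1.078
  4+ yr, Grade 3: 0.14 × 21.8 = 3.052
Post-stratified estimate = 36.341 → 36.3%.

36.3%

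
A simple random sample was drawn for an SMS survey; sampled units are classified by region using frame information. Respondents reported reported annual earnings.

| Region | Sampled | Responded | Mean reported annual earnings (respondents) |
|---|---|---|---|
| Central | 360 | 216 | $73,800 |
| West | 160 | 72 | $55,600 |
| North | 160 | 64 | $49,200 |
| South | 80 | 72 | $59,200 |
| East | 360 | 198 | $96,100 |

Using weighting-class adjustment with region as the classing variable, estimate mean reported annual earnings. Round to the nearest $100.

Class response rates: Central 216/360 = 60%, West 72/160 = 45%, North 64/160 = 40%, South 72/80 = 90%, East 198/360 = 55%.
Each respondent's weight = sampled/responded in their class; summing within a class gives n_sampled, so:
  Central: 360 × 73,800 = 26,568,000
  West: 160 × 55,600 = 8,896,000
  North: 160 × 49,200 = 7,872,000
  South: 80 × 59,200 = 4,736,000
  East: 360 × 96,100 = 34,596,000
Adjusted estimate = 82,668,000 / 1,120 = 73810.7 → $73,800.

$73,800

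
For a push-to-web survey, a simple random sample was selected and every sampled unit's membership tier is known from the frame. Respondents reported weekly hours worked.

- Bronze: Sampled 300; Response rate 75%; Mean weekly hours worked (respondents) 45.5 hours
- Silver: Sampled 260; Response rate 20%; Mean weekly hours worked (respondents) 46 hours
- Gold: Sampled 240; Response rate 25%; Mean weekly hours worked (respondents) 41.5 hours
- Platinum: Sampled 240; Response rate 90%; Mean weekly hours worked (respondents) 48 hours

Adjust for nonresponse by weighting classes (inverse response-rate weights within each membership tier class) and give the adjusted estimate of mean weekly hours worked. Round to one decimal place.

With weight = n_sampled/n_responded per class, the weighted class total is n_sampled:
  Bronze: 300 × 45.5 = 13,650
  Silver: 260 × 46 = 11,960
  Gold: 240 × 41.5 = 9960
  Platinum: 240 × 48 = 11,520
Adjusted estimate = 47,090 / 1,040 = 45.2788 → 45.3.

45.3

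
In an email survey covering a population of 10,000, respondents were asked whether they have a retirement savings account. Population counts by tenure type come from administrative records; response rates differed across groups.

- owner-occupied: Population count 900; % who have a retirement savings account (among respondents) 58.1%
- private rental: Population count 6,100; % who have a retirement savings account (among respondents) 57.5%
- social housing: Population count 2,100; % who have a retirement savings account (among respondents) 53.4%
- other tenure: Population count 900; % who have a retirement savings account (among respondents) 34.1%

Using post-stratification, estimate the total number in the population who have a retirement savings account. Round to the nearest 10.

5,460

Apply each group's respondent rate to its population count:
  owner-occupied: 900 × 58.1% = 522.9
  private rental: 6,100 × 57.5% = 3507.5
  social housing: 2,100 × 53.4% = 1121.4
  other tenure: 900 × 34.1% = 306.9
Estimated total = 5458.7 → 5,460.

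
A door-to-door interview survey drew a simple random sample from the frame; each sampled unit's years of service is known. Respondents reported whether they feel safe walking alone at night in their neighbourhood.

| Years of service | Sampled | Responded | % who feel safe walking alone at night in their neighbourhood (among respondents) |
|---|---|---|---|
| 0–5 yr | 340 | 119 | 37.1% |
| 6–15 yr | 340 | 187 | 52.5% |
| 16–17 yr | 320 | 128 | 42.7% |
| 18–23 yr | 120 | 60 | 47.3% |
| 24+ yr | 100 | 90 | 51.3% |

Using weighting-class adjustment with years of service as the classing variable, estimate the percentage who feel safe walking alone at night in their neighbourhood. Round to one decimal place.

45.0%

Class response rates: 0–5 yr 119/340 = 35%, 6–15 yr 187/340 = 55%, 16–17 yr 128/320 = 40%, 18–23 yr 60/120 = 50%, 24+ yr 90/100 = 90%.
Weighting each respondent by the inverse class response rate inflates each class back to its sampled size, so the class weight is n_sampled:
  0–5 yr: 340 × 37.1 = 12,614
  6–15 yr: 340 × 52.5 = 17,850
  16–17 yr: 320 × 42.7 = 13,664
  18–23 yr: 120 × 47.3 = 5676
  24+ yr: 100 × 51.3 = 5130
Adjusted estimate = 54,934 / 1,220 = 45.0279 → 45.0%.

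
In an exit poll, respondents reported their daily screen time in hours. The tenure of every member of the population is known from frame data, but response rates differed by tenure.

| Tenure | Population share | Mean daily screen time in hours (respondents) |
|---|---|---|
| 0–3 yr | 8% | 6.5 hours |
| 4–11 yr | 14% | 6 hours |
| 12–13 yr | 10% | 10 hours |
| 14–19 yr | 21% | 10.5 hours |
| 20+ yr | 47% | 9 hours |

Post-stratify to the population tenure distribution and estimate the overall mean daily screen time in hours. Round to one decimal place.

Post-stratification weights by population share, not respondent share:
  0–3 yr: 0.08 × 6.5 = 0.52
  4–11 yr: 0.14 × 6 = 0.84
  12–13 yr: 0.1 × 10 = 1
  14–19 yr: 0.21 × 10.5 = 2.205
  20+ yr: 0.47 × 9 = 4.23
Post-stratified estimate = 8.795 → 8.8.

8.8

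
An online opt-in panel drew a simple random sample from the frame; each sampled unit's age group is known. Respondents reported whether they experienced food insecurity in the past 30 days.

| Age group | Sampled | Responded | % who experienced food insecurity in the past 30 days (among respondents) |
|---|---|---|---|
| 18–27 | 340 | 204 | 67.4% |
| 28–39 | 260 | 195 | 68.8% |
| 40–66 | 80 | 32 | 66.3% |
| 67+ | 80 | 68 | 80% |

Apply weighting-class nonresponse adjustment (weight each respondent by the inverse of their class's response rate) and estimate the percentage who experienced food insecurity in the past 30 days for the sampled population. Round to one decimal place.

Response rates by class: 18–27 204/340 = 60%, 28–39 195/260 = 75%, 40–66 32/80 = 40%, 67+ 68/80 = 85%.
With weight = n_sampled/n_responded per class, the weighted class total is n_sampled:
  18–27: 340 × 67.4 = 22916
  28–39: 260 × 68.8 = 17,888
  40–66: 80 × 66.3 = 5304
  67+: 80 × 80 = 6400
Adjusted estimate = 52,508 / 760 = 69.0895 → 69.1%.

69.1%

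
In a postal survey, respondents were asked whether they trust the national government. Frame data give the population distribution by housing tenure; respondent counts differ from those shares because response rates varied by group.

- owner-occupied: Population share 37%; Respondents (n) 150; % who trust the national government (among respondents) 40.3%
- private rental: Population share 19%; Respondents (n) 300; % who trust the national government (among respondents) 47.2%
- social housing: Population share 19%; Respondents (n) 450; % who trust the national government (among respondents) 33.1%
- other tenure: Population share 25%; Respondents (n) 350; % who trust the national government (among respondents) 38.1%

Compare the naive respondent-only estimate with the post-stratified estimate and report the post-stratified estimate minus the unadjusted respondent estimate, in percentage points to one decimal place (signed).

Without adjustment, the pooled respondent share is:
  (150/1250)×40.3 + (300/1250)×47.2 + (450/1250)×33.1 + (350/1250)×38.1 = 38.748%
Reweighting by population housing tenure shares:
  0.37×40.3 + 0.19×47.2 + 0.19×33.1 + 0.25×38.1 = 39.693%
Difference = 39.693 − 38.748 = 0.945 pp.

+0.9 percentage points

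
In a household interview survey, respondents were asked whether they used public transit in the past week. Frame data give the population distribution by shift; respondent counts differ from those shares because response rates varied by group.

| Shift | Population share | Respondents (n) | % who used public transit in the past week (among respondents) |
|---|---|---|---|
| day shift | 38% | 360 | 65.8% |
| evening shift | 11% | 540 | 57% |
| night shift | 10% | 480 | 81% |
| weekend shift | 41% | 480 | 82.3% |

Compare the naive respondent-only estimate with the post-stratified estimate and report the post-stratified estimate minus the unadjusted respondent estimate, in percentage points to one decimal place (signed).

Naive respondent-only estimate (weights = respondent counts):
  (360/1860)×65.8 + (540/1860)×57 + (480/1860)×81 + (480/1860)×82.3 = 71.4258%
Post-stratifying to population shares instead:
  0.38×65.8 + 0.11×57 + 0.1×81 + 0.41×82.3 = 73.117%
Difference = 73.117 − 71.4258 = 1.6912 pp.

+1.7 percentage points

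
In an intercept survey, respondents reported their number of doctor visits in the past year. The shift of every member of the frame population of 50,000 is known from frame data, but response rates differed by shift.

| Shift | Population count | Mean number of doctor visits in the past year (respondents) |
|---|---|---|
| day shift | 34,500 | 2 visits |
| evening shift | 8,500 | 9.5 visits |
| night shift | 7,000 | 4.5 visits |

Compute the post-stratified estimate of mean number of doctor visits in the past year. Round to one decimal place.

Reweight to the known shift distribution:
  day shift: (34,500/50,000) × 2 = 1.38
  evening shift: (8,500/50,000) × 9.5 = 1.615
  night shift: (7,000/50,000) × 4.5 = 0.63
Post-stratified estimate = 3.625 → 3.6.

3.6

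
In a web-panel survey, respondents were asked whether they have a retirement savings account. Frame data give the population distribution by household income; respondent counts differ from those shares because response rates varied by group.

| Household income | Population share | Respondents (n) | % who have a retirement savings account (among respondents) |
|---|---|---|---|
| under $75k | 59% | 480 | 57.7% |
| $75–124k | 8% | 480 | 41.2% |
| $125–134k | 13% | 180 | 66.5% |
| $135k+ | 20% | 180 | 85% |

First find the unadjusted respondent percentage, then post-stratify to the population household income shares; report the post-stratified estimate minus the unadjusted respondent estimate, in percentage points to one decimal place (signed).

+6.4 percentage points

Naive respondent-only estimate (weights = respondent counts):
  (480/1320)×57.7 + (480/1320)×41.2 + (180/1320)×66.5 + (180/1320)×85 = 56.6227%
Reweighting by population household income shares:
  0.59×57.7 + 0.08×41.2 + 0.13×66.5 + 0.2×85 = 62.984%
Difference = 62.984 − 56.6227 = 6.3613 pp.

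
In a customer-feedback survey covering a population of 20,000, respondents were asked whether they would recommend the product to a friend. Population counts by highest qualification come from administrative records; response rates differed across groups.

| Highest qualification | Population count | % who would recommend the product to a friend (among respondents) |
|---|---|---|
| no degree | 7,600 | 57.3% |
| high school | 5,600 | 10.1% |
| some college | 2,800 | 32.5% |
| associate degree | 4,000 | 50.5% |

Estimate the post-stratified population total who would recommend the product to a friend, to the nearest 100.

Each cell contributes its population count × the respondent rate:
  no degree: 7,600 × 57.3% = 4354.8
  high school: 5,600 × 10.1% = 565.6
  some college: 2,800 × 32.5% = 910
  associate degree: 4,000 × 50.5% = 2020
Estimated total = 7850.4 → 7,900.

7,900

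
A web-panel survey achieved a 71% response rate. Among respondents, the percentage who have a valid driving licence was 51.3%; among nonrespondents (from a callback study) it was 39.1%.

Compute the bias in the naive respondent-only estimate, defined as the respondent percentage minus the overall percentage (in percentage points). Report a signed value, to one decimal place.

+3.5 percentage points

Nonresponse fraction = 1 − 0.71 = 0.29.
Bias = (nonresponse fraction) × (respondent percentage − nonrespondent percentage)
     = 0.29 × (51.3 − 39.1) = 0.29 × 12.2 = 3.538.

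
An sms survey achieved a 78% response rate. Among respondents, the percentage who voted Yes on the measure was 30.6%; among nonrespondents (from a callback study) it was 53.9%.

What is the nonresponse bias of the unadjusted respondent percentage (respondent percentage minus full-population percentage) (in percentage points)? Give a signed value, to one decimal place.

Nonresponse fraction = 1 − 0.78 = 0.22.
Bias = (nonresponse fraction) × (respondent percentage − nonrespondent percentage)
     = 0.22 × (30.6 − 53.9) = 0.22 × -23.3 = -5.126.

-5.1 percentage points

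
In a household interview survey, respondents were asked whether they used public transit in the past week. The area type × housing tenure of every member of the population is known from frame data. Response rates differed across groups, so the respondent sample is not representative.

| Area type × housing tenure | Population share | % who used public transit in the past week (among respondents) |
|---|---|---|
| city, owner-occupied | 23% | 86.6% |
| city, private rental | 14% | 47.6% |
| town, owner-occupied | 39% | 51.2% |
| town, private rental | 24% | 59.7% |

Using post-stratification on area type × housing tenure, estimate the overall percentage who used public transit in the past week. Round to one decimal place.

Reweight to the known area type × housing tenure distribution:
  city, owner-occupied: 0.23 × 86.6 = 19.918
  city, private rental: 0.14 × 47.6 = 6.664
  town, owner-occupied: 0.39 × 51.2 = 19.968
  town, private rental: 0.24 × 59.7 = 14.328
Post-stratified estimate = 60.878 → 60.9%.

60.9%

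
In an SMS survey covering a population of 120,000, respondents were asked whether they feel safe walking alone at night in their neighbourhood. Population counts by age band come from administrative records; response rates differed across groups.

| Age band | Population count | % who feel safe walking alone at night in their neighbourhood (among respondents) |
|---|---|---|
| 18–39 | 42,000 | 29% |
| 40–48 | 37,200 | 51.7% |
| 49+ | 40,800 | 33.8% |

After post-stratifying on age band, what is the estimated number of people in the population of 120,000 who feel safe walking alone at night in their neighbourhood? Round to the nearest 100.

Apply each group's respondent rate to its population count:
  18–39: 42,000 × 29% = 12,180
  40–48: 37,200 × 51.7% = 19232.4
  49+: 40,800 × 33.8% = 13790.4
Estimated total = 45202.8 → 45,200.

45,200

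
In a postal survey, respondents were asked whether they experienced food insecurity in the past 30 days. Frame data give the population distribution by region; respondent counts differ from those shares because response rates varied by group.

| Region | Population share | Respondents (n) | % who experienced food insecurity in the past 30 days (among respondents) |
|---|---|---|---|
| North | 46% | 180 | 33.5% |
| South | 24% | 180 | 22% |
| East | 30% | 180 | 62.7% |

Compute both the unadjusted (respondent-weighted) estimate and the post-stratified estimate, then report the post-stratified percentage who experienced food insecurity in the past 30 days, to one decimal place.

Naive respondent-only estimate (weights = respondent counts):
  (180/540)×33.5 + (180/540)×22 + (180/540)×62.7 = 39.4%
Post-stratifying to population shares instead:
  0.46×33.5 + 0.24×22 + 0.3×62.7 = 39.5%

39.5%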